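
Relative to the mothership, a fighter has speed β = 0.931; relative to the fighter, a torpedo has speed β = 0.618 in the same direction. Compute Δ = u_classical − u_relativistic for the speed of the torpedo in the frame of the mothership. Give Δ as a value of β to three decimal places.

Δ = 0.566

Galilean: u_cl = 0.618 + 0.931 = 1.5490.
Relativistic: u_rel = (0.618 + 0.931) / (1 + 0.618·0.931) = 1.5490/1.5754 = 0.9833.
Δ = 1.5490 − 0.9833 = 0.5657.
(The classical prediction exceeds c; the relativistic result does not.)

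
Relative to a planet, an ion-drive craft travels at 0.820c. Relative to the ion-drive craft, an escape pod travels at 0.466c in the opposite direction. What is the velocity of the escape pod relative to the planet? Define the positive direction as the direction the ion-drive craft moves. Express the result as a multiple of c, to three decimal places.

+0.573c

With v = 0.820 and u' = -0.466 (in units of c),
u = (u' + v)/(1 + u'v/c²):
u = (-0.466 + 0.820) / (1 + (-0.466)·0.820) = 0.3540/0.6179 = 0.5729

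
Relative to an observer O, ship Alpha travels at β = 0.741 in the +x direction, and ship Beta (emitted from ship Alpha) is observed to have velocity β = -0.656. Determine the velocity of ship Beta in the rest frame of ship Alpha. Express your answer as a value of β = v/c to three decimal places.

β = -0.940

Invert the composition law: u' = (u − v)/(1 − uv/c²).
u' = (-0.656 − 0.741) / (1 − (-0.656)(0.741)) = -1.3970/1.4861 = -0.9400.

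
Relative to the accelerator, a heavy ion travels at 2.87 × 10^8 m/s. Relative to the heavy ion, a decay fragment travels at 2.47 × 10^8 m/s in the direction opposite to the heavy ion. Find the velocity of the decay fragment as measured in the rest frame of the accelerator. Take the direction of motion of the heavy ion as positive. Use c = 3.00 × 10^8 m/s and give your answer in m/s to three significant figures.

In units of c (dividing by 3.00 × 10^8 m/s): v = 0.957, u' = -0.823.
u = (u' + v)/(1 + u'v/c²):
u = (-0.823 + 0.957) / (1 + (-0.823)·0.957) = 0.1333/0.2123 = 0.6279
Converting back: u = 0.6279 × 3.00 × 10^8 m/s.

+1.88 × 10^8 m/s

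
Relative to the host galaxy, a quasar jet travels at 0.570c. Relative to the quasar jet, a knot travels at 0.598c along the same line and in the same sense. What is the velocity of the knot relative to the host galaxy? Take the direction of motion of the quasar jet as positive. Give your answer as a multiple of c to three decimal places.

With v = 0.570 and u' = 0.598 (in units of c),
u = (u' + v)/(1 + u'v/c²):
u = (0.598 + 0.570) / (1 + 0.598·0.570) = 1.1680/1.3409 = 0.8711
(Galilean addition would give +1.168c, exceeding c.)

0.871c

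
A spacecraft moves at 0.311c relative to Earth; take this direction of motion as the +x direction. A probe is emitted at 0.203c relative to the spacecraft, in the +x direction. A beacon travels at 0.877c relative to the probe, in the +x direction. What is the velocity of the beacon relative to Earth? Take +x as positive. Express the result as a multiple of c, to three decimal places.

0.955c

Apply u = (u' + v)/(1 + u'v/c²) successively, working outward toward Earth.
Start: velocity of the spacecraft relative to Earth = 0.3110c.
Compose with the probe (u' = 0.203 in the spacecraft frame): u_1 = (0.203 + 0.311) / (1 + 0.203·0.311) = 0.5140/1.0631 = 0.4835.
Compose with the beacon (u' = 0.877 in the probe frame): u_2 = (0.877 + 0.483) / (1 + 0.877·0.483) = 1.3605/1.4240 = 0.9554.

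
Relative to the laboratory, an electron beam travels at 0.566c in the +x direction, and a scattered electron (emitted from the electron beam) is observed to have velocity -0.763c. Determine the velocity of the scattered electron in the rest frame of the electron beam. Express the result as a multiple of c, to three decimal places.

-0.928c

Invert the composition law: u' = (u − v)/(1 − uv/c²).
u' = (-0.763 − 0.566) / (1 − (-0.763)(0.566)) = -1.3290/1.4319 = -0.9282.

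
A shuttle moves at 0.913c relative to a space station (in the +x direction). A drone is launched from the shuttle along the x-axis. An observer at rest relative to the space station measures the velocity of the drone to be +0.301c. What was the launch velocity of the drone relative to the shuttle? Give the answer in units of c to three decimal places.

Invert the composition law: u' = (u − v)/(1 − uv/c²).
u' = (0.301 − 0.913) / (1 − (0.301)(0.913)) = -0.6120/0.7252 = -0.8439.

-0.844c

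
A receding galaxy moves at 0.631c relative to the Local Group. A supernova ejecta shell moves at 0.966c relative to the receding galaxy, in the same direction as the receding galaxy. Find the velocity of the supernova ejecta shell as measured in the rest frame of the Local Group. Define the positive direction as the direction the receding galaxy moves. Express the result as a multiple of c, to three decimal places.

With v = 0.631 and u' = 0.966 (in units of c),
u = (u' + v)/(1 + u'v/c²):
u = (0.966 + 0.631) / (1 + 0.966·0.631) = 1.5970/1.6095 = 0.9922

0.992c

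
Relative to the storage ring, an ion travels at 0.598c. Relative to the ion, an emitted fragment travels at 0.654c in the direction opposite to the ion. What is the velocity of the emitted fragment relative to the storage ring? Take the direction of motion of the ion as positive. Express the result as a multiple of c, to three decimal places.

With v = 0.598 and u' = -0.654 (in units of c),
u = (u' + v)/(1 + u'v/c²):
u = (-0.654 + 0.598) / (1 + (-0.654)·0.598) = -0.0560/0.6089 = -0.0920
(Galilean addition would give -0.056c.)

-0.092c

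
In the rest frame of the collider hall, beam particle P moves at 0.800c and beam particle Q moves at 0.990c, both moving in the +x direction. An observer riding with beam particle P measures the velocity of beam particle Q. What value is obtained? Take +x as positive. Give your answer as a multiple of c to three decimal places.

β_A = 0.800, β_B = 0.990.
Transform to A's frame with the inverse velocity-addition law: u' = (u − v)/(1 − uv/c²), taking u = β_B and v = β_A.
u' = (0.990 − 0.800) / (1 − (0.800)(0.990)) = 0.1900/0.2080 = 0.9135.

+0.913c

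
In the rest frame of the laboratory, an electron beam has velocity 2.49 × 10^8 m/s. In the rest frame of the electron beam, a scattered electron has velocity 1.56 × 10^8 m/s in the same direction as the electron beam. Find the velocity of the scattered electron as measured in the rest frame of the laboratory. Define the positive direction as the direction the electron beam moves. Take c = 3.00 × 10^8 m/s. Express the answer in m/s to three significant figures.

2.83 × 10^8 m/s

In units of c (dividing by 3.00 × 10^8 m/s): v = 0.830, u' = 0.520.
u = (u' + v)/(1 + u'v/c²):
u = (0.520 + 0.830) / (1 + 0.520·0.830) = 1.3500/1.4316 = 0.9430
(Galilean addition would give +1.350c, exceeding c.)
Converting back: u = 0.9430 × 3.00 × 10^8 m/s.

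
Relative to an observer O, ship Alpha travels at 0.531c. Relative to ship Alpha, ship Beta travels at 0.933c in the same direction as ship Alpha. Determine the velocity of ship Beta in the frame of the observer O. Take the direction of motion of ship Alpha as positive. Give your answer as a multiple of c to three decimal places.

With v = 0.531 and u' = 0.933 (in units of c),
u = (u' + v)/(1 + u'v/c²):
u = (0.933 + 0.531) / (1 + 0.933·0.531) = 1.4640/1.4954 = 0.9790

0.979c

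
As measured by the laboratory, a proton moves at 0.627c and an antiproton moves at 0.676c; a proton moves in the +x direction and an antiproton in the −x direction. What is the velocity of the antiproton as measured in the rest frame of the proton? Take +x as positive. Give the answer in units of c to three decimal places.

-0.915c

β_A = 0.627, β_B = -0.676.
Transform to A's frame with the inverse velocity-addition law: u' = (u − v)/(1 − uv/c²), taking u = β_B and v = β_A.
u' = (-0.676 − 0.627) / (1 − (0.627)(-0.676)) = -1.3030/1.4239 = -0.9151.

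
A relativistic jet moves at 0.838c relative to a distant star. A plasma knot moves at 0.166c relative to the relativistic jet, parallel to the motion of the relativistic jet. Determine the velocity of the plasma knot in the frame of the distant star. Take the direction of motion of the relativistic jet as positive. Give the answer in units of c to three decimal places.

With v = 0.838 and u' = 0.166 (in units of c),
u = (u' + v)/(1 + u'v/c²):
u = (0.166 + 0.838) / (1 + 0.166·0.838) = 1.0040/1.1391 = 0.8814

0.881c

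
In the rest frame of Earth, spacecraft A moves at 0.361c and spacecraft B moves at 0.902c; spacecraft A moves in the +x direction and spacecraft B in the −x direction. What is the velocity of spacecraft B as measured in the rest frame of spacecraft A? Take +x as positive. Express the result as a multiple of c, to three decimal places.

β_A = 0.361, β_B = -0.902.
Transform to A's frame with the inverse velocity-addition law: u' = (u − v)/(1 − uv/c²), taking u = β_B and v = β_A.
u' = (-0.902 − 0.361) / (1 − (0.361)(-0.902)) = -1.2630/1.3256 = -0.9528.

-0.953c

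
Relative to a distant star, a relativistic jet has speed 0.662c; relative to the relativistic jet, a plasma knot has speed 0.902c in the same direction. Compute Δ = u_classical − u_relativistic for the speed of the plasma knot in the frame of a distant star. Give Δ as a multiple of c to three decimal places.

Galilean: u_cl = 0.902 + 0.662 = 1.5640.
Relativistic: u_rel = (0.902 + 0.662) / (1 + 0.902·0.662) = 1.5640/1.5971 = 0.9793.
Δ = 1.5640 − 0.9793 = 0.5847.
(The classical prediction exceeds c; the relativistic result does not.)

Δ = 0.585c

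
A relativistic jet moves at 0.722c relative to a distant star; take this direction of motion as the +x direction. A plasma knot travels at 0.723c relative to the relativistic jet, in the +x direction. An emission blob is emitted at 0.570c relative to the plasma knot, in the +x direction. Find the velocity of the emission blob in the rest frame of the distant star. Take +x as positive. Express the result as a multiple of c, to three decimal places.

Apply u = (u' + v)/(1 + u'v/c²) successively, working outward toward the distant star.
Start: velocity of the relativistic jet relative to the distant star = 0.7220c.
Compose with the plasma knot (u' = 0.723 in the relativistic jet frame): u_1 = (0.723 + 0.722) / (1 + 0.723·0.722) = 1.4450/1.5220 = 0.9494.
Compose with the emission blob (u' = 0.570 in the plasma knot frame): u_2 = (0.570 + 0.949) / (1 + 0.570·0.949) = 1.5194/1.5412 = 0.9859.

0.986c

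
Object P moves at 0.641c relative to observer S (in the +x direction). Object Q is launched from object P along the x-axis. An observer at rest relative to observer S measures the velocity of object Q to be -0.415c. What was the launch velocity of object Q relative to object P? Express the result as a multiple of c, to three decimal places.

-0.834c

Invert the composition law: u' = (u − v)/(1 − uv/c²).
u' = (-0.415 − 0.641) / (1 − (-0.415)(0.641)) = -1.0560/1.2660 = -0.8341.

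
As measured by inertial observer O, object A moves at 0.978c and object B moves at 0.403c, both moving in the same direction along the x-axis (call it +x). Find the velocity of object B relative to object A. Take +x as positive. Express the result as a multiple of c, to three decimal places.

β_A = 0.978, β_B = 0.403.
Transform to A's frame with the inverse velocity-addition law: u' = (u − v)/(1 − uv/c²), taking u = β_B and v = β_A.
u' = (0.403 − 0.978) / (1 − (0.978)(0.403)) = -0.5750/0.6059 = -0.9491.

-0.949c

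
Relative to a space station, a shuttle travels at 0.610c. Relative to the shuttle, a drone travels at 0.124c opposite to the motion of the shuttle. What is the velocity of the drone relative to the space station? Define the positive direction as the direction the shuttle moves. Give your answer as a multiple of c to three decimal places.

+0.526c

With v = 0.610 and u' = -0.124 (in units of c),
u = (u' + v)/(1 + u'v/c²):
u = (-0.124 + 0.610) / (1 + (-0.124)·0.610) = 0.4860/0.9244 = 0.5258
(Galilean addition would give +0.486c.)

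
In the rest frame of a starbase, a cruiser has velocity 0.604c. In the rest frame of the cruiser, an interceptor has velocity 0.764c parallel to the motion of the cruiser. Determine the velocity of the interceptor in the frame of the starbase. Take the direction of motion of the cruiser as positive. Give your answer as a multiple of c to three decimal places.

0.936c

With v = 0.604 and u' = 0.764 (in units of c),
u = (u' + v)/(1 + u'v/c²):
u = (0.764 + 0.604) / (1 + 0.764·0.604) = 1.3680/1.4615 = 0.9361
(Galilean addition would give +1.368c, exceeding c.)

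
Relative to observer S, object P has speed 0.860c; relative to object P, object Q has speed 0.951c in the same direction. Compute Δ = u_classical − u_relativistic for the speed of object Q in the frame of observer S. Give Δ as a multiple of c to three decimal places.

Δ = 0.815c

Galilean: u_cl = 0.951 + 0.860 = 1.8110.
Relativistic: u_rel = (0.951 + 0.860) / (1 + 0.951·0.860) = 1.8110/1.8179 = 0.9962.
Δ = 1.8110 − 0.9962 = 0.8148.
(The classical prediction exceeds c; the relativistic result does not.)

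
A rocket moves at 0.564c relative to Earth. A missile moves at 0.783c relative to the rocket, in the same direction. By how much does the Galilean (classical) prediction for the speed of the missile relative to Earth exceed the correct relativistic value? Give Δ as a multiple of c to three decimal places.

Galilean: u_cl = 0.783 + 0.564 = 1.3470.
Relativistic: u_rel = (0.783 + 0.564) / (1 + 0.783·0.564) = 1.3470/1.4416 = 0.9344.
Δ = 1.3470 − 0.9344 = 0.4126.
(The classical prediction exceeds c; the relativistic result does not.)

Δ = 0.413c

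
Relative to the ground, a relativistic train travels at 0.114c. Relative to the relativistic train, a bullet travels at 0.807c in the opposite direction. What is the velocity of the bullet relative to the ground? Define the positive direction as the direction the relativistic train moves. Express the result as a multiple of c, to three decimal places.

-0.763c

With v = 0.114 and u' = -0.807 (in units of c),
u = (u' + v)/(1 + u'v/c²):
u = (-0.807 + 0.114) / (1 + (-0.807)·0.114) = -0.6930/0.9080 = -0.7632
(Galilean addition would give -0.693c.)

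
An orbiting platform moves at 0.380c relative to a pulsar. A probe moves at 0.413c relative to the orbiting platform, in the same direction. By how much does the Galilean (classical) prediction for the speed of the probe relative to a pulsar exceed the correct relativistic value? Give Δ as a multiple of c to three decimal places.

Δ = 0.108c

Galilean: u_cl = 0.413 + 0.380 = 0.7930.
Relativistic: u_rel = (0.413 + 0.380) / (1 + 0.413·0.380) = 0.7930/1.1569 = 0.6854.
Δ = 0.7930 − 0.6854 = 0.1076.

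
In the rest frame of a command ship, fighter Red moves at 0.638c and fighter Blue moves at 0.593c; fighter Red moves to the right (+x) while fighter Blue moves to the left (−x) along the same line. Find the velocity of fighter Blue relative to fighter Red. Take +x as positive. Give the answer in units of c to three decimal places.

β_A = 0.638, β_B = -0.593.
Transform to A's frame with the inverse velocity-addition law: u' = (u − v)/(1 − uv/c²), taking u = β_B and v = β_A.
u' = (-0.593 − 0.638) / (1 − (0.638)(-0.593)) = -1.2310/1.3783 = -0.8931.

-0.893c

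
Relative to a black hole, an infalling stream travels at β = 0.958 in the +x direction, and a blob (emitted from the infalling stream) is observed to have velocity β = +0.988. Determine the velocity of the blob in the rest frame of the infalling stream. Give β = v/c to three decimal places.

β = +0.561

Invert the composition law: u' = (u − v)/(1 − uv/c²).
u' = (0.988 − 0.958) / (1 − (0.988)(0.958)) = 0.0300/0.0535 = 0.5608.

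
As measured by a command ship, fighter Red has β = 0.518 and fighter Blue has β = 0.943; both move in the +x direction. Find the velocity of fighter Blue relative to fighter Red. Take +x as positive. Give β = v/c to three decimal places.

β_A = 0.518, β_B = 0.943.
Transform to A's frame with the inverse velocity-addition law: u' = (u − v)/(1 − uv/c²), taking u = β_B and v = β_A.
u' = (0.943 − 0.518) / (1 − (0.518)(0.943)) = 0.4250/0.5115 = 0.8308.

β = +0.831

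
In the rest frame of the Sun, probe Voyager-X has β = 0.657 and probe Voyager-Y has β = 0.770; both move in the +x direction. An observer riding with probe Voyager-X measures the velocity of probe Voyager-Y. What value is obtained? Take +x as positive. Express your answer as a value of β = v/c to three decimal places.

β_A = 0.657, β_B = 0.770.
Transform to A's frame with the inverse velocity-addition law: u' = (u − v)/(1 − uv/c²), taking u = β_B and v = β_A.
u' = (0.770 − 0.657) / (1 − (0.657)(0.770)) = 0.1130/0.4941 = 0.2287.

β = +0.229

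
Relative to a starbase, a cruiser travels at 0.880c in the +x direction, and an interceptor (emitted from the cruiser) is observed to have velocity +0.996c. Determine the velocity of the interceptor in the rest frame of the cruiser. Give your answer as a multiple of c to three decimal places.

+0.939c

Invert the composition law: u' = (u − v)/(1 − uv/c²).
u' = (0.996 − 0.880) / (1 − (0.996)(0.880)) = 0.1160/0.1235 = 0.9391.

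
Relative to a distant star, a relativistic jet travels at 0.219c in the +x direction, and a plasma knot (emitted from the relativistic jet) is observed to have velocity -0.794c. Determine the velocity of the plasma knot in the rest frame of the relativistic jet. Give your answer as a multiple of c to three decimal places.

-0.863c

Invert the composition law: u' = (u − v)/(1 − uv/c²).
u' = (-0.794 − 0.219) / (1 − (-0.794)(0.219)) = -1.0130/1.1739 = -0.8629.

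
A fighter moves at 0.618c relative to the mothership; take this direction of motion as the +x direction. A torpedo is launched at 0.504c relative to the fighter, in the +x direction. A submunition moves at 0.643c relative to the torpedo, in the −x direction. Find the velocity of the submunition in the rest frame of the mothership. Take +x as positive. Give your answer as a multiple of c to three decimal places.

+0.472c

Apply u = (u' + v)/(1 + u'v/c²) successively, working outward toward the mothership.
Start: velocity of the fighter relative to the mothership = 0.6180c.
Compose with the torpedo (u' = 0.504 in the fighter frame): u_1 = (0.504 + 0.618) / (1 + 0.504·0.618) = 1.1220/1.3115 = 0.8555.
Compose with the submunition (u' = -0.643 in the torpedo frame): u_2 = (-0.643 + 0.856) / (1 + (-0.643)·0.856) = 0.2125/0.4499 = 0.4724.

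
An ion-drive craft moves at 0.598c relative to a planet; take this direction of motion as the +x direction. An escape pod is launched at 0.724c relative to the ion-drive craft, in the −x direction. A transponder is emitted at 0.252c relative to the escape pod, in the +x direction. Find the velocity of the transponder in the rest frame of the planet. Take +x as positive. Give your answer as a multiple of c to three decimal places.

Apply u = (u' + v)/(1 + u'v/c²) successively, working outward toward the planet.
Start: velocity of the ion-drive craft relative to the planet = 0.5980c.
Compose with the escape pod (u' = -0.724 in the ion-drive craft frame): u_1 = (-0.724 + 0.598) / (1 + (-0.724)·0.598) = -0.1260/0.5670 = -0.2222.
Compose with the transponder (u' = 0.252 in the escape pod frame): u_2 = (0.252 + (-0.222)) / (1 + 0.252·(-0.222)) = 0.0298/0.9440 = 0.0316.

+0.032c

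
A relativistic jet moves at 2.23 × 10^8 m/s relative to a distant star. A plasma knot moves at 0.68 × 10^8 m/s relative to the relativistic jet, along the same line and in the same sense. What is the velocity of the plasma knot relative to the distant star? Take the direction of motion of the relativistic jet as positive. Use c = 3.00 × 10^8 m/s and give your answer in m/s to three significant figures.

In units of c (dividing by 3.00 × 10^8 m/s): v = 0.743, u' = 0.227.
u = (u' + v)/(1 + u'v/c²):
u = (0.227 + 0.743) / (1 + 0.227·0.743) = 0.9700/1.1685 = 0.8301
(Galilean addition would give +0.970c.)
Converting back: u = 0.8301 × 3.00 × 10^8 m/s.

2.49 × 10^8 m/s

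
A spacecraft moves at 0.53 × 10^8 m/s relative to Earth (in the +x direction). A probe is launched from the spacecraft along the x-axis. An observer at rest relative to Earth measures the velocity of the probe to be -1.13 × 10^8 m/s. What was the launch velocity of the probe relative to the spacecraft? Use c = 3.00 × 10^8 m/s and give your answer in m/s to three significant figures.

v = 0.177c, u = -0.377c.
Invert the composition law: u' = (u − v)/(1 − uv/c²).
u' = (-0.377 − 0.177) / (1 − (-0.377)(0.177)) = -0.5533/1.0665 = -0.5188.
u' = -0.5188 × 3.00 × 10^8 m/s.

-1.56 × 10^8 m/s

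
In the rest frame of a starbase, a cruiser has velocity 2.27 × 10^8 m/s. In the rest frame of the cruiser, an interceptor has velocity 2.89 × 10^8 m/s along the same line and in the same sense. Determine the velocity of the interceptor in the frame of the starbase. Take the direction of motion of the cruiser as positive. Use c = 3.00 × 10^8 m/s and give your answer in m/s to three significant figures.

2.98 × 10^8 m/s

In units of c (dividing by 3.00 × 10^8 m/s): v = 0.757, u' = 0.963.
u = (u' + v)/(1 + u'v/c²):
u = (0.963 + 0.757) / (1 + 0.963·0.757) = 1.7200/1.7289 = 0.9948
Converting back: u = 0.9948 × 3.00 × 10^8 m/s.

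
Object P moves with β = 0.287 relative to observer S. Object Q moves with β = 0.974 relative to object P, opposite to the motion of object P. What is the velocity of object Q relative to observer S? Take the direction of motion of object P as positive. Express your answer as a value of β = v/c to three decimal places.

With v = 0.287 and u' = -0.974 (in units of c),
u = (u' + v)/(1 + u'v/c²):
u = (-0.974 + 0.287) / (1 + (-0.974)·0.287) = -0.6870/0.7205 = -0.9536
(Galilean addition would give -0.687c.)

β = -0.954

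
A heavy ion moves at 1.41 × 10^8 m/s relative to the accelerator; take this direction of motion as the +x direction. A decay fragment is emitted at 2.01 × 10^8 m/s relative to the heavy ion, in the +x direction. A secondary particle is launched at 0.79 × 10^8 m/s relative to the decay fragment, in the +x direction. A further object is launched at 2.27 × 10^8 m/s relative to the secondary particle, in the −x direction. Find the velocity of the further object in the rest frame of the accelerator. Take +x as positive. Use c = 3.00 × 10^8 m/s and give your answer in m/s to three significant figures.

Apply u = (u' + v)/(1 + u'v/c²) successively, working outward toward the accelerator.
(Dividing each given speed by c = 3.00 × 10^8 m/s to work in units of c.)
Start: velocity of the heavy ion relative to the accelerator = 0.4700c.
Compose with the decay fragment (u' = 0.670 in the heavy ion frame): u_1 = (0.670 + 0.470) / (1 + 0.670·0.470) = 1.1400/1.3149 = 0.8670.
Compose with the secondary particle (u' = 0.263 in the decay fragment frame): u_2 = (0.263 + 0.867) / (1 + 0.263·0.867) = 1.1303/1.2283 = 0.9202.
Compose with the further object (u' = -0.757 in the secondary particle frame): u_3 = (-0.757 + 0.920) / (1 + (-0.757)·0.920) = 0.1636/0.3037 = 0.5386.
So u = 0.5386 × 3.00 × 10^8 m/s.

+1.62 × 10^8 m/s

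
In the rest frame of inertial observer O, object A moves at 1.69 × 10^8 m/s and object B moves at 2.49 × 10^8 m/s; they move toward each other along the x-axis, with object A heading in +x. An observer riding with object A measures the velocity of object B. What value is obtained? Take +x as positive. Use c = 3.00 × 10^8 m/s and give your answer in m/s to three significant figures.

-2.85 × 10^8 m/s

β_A = 0.563, β_B = -0.830 (dividing each by c = 3.00 × 10^8 m/s).
Transform to A's frame with the inverse velocity-addition law: u' = (u − v)/(1 − uv/c²), taking u = β_B and v = β_A.
u' = (-0.830 − 0.563) / (1 − (0.563)(-0.830)) = -1.3933/1.4676 = -0.9494.
u' = -0.9494 × 3.00 × 10^8 m/s.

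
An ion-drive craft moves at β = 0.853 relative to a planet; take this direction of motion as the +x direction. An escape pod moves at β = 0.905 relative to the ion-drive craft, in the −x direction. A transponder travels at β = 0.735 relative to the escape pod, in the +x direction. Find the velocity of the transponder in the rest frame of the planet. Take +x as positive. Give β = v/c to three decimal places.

Apply u = (u' + v)/(1 + u'v/c²) successively, working outward toward the planet.
Start: velocity of the ion-drive craft relative to the planet = 0.8530c.
Compose with the escape pod (u' = -0.905 in the ion-drive craft frame): u_1 = (-0.905 + 0.853) / (1 + (-0.905)·0.853) = -0.0520/0.2280 = -0.2280.
Compose with the transponder (u' = 0.735 in the escape pod frame): u_2 = (0.735 + (-0.228)) / (1 + 0.735·(-0.228)) = 0.5070/0.8324 = 0.6090.

β = +0.609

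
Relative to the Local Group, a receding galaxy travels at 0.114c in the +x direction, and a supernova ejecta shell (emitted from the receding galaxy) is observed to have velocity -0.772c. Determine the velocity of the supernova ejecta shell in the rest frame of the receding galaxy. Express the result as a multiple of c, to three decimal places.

-0.814c

Invert the composition law: u' = (u − v)/(1 − uv/c²).
u' = (-0.772 − 0.114) / (1 − (-0.772)(0.114)) = -0.8860/1.0880 = -0.8143.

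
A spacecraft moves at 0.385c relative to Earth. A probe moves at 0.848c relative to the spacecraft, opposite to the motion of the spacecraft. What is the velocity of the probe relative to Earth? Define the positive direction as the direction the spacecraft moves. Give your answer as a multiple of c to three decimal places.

-0.687c

With v = 0.385 and u' = -0.848 (in units of c),
u = (u' + v)/(1 + u'v/c²):
u = (-0.848 + 0.385) / (1 + (-0.848)·0.385) = -0.4630/0.6735 = -0.6874
(Galilean addition would give -0.463c.)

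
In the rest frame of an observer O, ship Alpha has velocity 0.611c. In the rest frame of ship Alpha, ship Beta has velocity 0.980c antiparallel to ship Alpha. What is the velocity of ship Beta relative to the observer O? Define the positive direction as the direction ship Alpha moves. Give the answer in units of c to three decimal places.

With v = 0.611 and u' = -0.980 (in units of c),
u = (u' + v)/(1 + u'v/c²):
u = (-0.980 + 0.611) / (1 + (-0.980)·0.611) = -0.3690/0.4012 = -0.9197
(Galilean addition would give -0.369c.)

-0.920c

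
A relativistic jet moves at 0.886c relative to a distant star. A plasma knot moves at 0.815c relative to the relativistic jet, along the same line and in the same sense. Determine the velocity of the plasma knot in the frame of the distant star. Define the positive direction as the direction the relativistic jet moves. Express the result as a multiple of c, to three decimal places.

0.988c

With v = 0.886 and u' = 0.815 (in units of c),
u = (u' + v)/(1 + u'v/c²):
u = (0.815 + 0.886) / (1 + 0.815·0.886) = 1.7010/1.7221 = 0.9878
(Galilean addition would give +1.701c, exceeding c.)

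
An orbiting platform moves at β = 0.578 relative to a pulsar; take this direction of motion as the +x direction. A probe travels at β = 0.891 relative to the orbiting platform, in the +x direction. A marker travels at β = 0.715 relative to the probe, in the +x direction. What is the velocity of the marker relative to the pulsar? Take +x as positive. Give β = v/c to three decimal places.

Apply u = (u' + v)/(1 + u'v/c²) successively, working outward toward the pulsar.
Start: velocity of the orbiting platform relative to the pulsar = 0.5780c.
Compose with the probe (u' = 0.891 in the orbiting platform frame): u_1 = (0.891 + 0.578) / (1 + 0.891·0.578) = 1.4690/1.5150 = 0.9696.
Compose with the marker (u' = 0.715 in the probe frame): u_2 = (0.715 + 0.970) / (1 + 0.715·0.970) = 1.6846/1.6933 = 0.9949.

β = 0.995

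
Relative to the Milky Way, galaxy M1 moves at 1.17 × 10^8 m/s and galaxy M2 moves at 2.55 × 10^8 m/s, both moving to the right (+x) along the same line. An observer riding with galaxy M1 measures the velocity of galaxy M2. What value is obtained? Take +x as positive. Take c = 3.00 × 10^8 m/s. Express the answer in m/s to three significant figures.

β_A = 0.390, β_B = 0.850 (dividing each by c = 3.00 × 10^8 m/s).
Transform to A's frame with the inverse velocity-addition law: u' = (u − v)/(1 − uv/c²), taking u = β_B and v = β_A.
u' = (0.850 − 0.390) / (1 − (0.390)(0.850)) = 0.4600/0.6685 = 0.6881.
u' = 0.6881 × 3.00 × 10^8 m/s.

+2.06 × 10^8 m/s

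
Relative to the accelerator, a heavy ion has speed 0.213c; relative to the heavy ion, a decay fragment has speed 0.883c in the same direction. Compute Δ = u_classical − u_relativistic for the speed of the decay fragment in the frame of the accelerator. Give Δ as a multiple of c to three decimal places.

Galilean: u_cl = 0.883 + 0.213 = 1.0960.
Relativistic: u_rel = (0.883 + 0.213) / (1 + 0.883·0.213) = 1.0960/1.1881 = 0.9225.
Δ = 1.0960 − 0.9225 = 0.1735.
(The classical prediction exceeds c; the relativistic result does not.)

Δ = 0.174c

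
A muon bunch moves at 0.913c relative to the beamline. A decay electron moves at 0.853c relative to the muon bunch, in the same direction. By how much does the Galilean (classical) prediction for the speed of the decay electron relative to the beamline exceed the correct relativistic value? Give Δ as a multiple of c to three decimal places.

Δ = 0.773c

Galilean: u_cl = 0.853 + 0.913 = 1.7660.
Relativistic: u_rel = (0.853 + 0.913) / (1 + 0.853·0.913) = 1.7660/1.7788 = 0.9928.
Δ = 1.7660 − 0.9928 = 0.7732.
(The classical prediction exceeds c; the relativistic result does not.)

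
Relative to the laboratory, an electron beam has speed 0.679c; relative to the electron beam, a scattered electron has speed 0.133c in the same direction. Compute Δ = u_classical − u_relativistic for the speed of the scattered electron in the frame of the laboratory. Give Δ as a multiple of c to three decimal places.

Galilean: u_cl = 0.133 + 0.679 = 0.8120.
Relativistic: u_rel = (0.133 + 0.679) / (1 + 0.133·0.679) = 0.8120/1.0903 = 0.7447.
Δ = 0.8120 − 0.7447 = 0.0673.

Δ = 0.067c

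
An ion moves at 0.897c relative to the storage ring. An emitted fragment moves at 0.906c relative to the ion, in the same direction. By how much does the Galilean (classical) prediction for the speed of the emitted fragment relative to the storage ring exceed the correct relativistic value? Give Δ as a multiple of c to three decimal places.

Galilean: u_cl = 0.906 + 0.897 = 1.8030.
Relativistic: u_rel = (0.906 + 0.897) / (1 + 0.906·0.897) = 1.8030/1.8127 = 0.9947.
Δ = 1.8030 − 0.9947 = 0.8083.
(The classical prediction exceeds c; the relativistic result does not.)

Δ = 0.808c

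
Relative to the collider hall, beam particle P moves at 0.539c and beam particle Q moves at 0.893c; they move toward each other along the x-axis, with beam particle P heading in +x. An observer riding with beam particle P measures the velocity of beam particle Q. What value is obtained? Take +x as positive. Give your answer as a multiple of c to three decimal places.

β_A = 0.539, β_B = -0.893.
Transform to A's frame with the inverse velocity-addition law: u' = (u − v)/(1 − uv/c²), taking u = β_B and v = β_A.
u' = (-0.893 − 0.539) / (1 − (0.539)(-0.893)) = -1.4320/1.4813 = -0.9667.

-0.967c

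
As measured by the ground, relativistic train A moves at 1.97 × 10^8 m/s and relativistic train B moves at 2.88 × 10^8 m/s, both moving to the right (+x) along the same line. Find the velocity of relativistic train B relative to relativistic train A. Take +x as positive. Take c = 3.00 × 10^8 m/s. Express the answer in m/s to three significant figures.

+2.46 × 10^8 m/s

β_A = 0.657, β_B = 0.960 (dividing each by c = 3.00 × 10^8 m/s).
Transform to A's frame with the inverse velocity-addition law: u' = (u − v)/(1 − uv/c²), taking u = β_B and v = β_A.
u' = (0.960 − 0.657) / (1 − (0.657)(0.960)) = 0.3033/0.3696 = 0.8207.
u' = 0.8207 × 3.00 × 10^8 m/s.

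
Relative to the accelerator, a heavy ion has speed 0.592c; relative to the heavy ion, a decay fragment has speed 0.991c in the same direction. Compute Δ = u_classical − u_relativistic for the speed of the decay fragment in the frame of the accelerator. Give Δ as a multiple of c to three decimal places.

Galilean: u_cl = 0.991 + 0.592 = 1.5830.
Relativistic: u_rel = (0.991 + 0.592) / (1 + 0.991·0.592) = 1.5830/1.5867 = 0.9977.
Δ = 1.5830 − 0.9977 = 0.5853.
(The classical prediction exceeds c; the relativistic result does not.)

Δ = 0.585c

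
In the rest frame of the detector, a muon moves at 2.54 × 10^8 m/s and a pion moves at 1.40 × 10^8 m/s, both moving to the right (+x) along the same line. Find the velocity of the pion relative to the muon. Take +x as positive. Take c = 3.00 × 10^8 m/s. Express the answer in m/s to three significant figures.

-1.88 × 10^8 m/s

β_A = 0.847, β_B = 0.467 (dividing each by c = 3.00 × 10^8 m/s).
Transform to A's frame with the inverse velocity-addition law: u' = (u − v)/(1 − uv/c²), taking u = β_B and v = β_A.
u' = (0.467 − 0.847) / (1 − (0.847)(0.467)) = -0.3800/0.6049 = -0.6282.
u' = -0.6282 × 3.00 × 10^8 m/s.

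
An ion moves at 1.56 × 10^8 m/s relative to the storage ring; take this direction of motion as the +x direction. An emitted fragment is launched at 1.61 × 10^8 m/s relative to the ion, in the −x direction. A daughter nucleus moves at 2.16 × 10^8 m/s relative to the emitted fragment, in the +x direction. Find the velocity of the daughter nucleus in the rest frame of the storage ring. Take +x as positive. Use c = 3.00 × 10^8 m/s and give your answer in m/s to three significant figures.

Apply u = (u' + v)/(1 + u'v/c²) successively, working outward toward the storage ring.
(Dividing each given speed by c = 3.00 × 10^8 m/s to work in units of c.)
Start: velocity of the ion relative to the storage ring = 0.5200c.
Compose with the emitted fragment (u' = -0.537 in the ion frame): u_1 = (-0.537 + 0.520) / (1 + (-0.537)·0.520) = -0.0167/0.7209 = -0.0231.
Compose with the daughter nucleus (u' = 0.720 in the emitted fragment frame): u_2 = (0.720 + (-0.023)) / (1 + 0.720·(-0.023)) = 0.6969/0.9834 = 0.7087.
So u = 0.7087 × 3.00 × 10^8 m/s.

+2.13 × 10^8 m/s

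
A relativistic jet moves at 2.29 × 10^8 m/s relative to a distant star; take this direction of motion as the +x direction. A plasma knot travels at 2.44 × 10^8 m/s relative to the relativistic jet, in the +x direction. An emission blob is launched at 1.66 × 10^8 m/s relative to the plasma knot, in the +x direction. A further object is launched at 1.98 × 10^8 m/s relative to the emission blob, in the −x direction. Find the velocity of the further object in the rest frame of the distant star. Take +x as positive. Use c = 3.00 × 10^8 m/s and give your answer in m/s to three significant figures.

+2.89 × 10^8 m/s

Apply u = (u' + v)/(1 + u'v/c²) successively, working outward toward the distant star.
(Dividing each given speed by c = 3.00 × 10^8 m/s to work in units of c.)
Start: velocity of the relativistic jet relative to the distant star = 0.7633c.
Compose with the plasma knot (u' = 0.813 in the relativistic jet frame): u_1 = (0.813 + 0.763) / (1 + 0.813·0.763) = 1.5767/1.6208 = 0.9727.
Compose with the emission blob (u' = 0.553 in the plasma knot frame): u_2 = (0.553 + 0.973) / (1 + 0.553·0.973) = 1.5261/1.5383 = 0.9921.
Compose with the further object (u' = -0.660 in the emission blob frame): u_3 = (-0.660 + 0.992) / (1 + (-0.660)·0.992) = 0.3321/0.3452 = 0.9619.
So u = 0.9619 × 3.00 × 10^8 m/s.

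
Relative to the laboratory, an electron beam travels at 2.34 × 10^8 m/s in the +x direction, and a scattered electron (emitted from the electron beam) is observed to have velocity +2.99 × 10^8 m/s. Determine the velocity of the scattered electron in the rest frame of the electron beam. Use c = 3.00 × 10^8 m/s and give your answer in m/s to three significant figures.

+2.92 × 10^8 m/s

v = 0.780c, u = 0.997c.
Invert the composition law: u' = (u − v)/(1 − uv/c²).
u' = (0.997 − 0.780) / (1 − (0.997)(0.780)) = 0.2167/0.2226 = 0.9733.
u' = 0.9733 × 3.00 × 10^8 m/s.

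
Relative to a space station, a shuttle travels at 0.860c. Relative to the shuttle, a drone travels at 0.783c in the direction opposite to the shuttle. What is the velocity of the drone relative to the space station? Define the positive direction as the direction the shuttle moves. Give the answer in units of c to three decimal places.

With v = 0.860 and u' = -0.783 (in units of c),
u = (u' + v)/(1 + u'v/c²):
u = (-0.783 + 0.860) / (1 + (-0.783)·0.860) = 0.0770/0.3266 = 0.2357
(Galilean addition would give +0.077c.)

+0.236c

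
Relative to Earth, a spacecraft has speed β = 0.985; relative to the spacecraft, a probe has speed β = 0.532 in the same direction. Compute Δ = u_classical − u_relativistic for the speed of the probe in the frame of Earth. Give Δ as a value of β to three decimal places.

Galilean: u_cl = 0.532 + 0.985 = 1.5170.
Relativistic: u_rel = (0.532 + 0.985) / (1 + 0.532·0.985) = 1.5170/1.5240 = 0.9954.
Δ = 1.5170 − 0.9954 = 0.5216.
(The classical prediction exceeds c; the relativistic result does not.)

Δ = 0.522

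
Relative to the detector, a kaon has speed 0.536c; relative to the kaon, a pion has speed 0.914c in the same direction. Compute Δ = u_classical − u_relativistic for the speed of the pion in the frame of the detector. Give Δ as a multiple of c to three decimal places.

Galilean: u_cl = 0.914 + 0.536 = 1.4500.
Relativistic: u_rel = (0.914 + 0.536) / (1 + 0.914·0.536) = 1.4500/1.4899 = 0.9732.
Δ = 1.4500 − 0.9732 = 0.4768.
(The classical prediction exceeds c; the relativistic result does not.)

Δ = 0.477c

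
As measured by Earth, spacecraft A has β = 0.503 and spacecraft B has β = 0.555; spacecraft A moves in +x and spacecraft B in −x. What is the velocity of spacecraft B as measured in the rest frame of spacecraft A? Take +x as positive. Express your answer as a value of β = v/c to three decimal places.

β_A = 0.503, β_B = -0.555.
Transform to A's frame with the inverse velocity-addition law: u' = (u − v)/(1 − uv/c²), taking u = β_B and v = β_A.
u' = (-0.555 − 0.503) / (1 − (0.503)(-0.555)) = -1.0580/1.2792 = -0.8271.

β = -0.827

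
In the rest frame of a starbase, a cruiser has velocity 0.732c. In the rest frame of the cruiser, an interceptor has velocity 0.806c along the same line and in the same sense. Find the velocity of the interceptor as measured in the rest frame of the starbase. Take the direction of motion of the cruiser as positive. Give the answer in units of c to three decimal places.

With v = 0.732 and u' = 0.806 (in units of c),
u = (u' + v)/(1 + u'v/c²):
u = (0.806 + 0.732) / (1 + 0.806·0.732) = 1.5380/1.5900 = 0.9673
(Galilean addition would give +1.538c, exceeding c.)

0.967c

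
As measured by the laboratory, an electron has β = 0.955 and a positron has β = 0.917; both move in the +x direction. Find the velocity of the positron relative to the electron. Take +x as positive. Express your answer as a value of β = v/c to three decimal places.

β_A = 0.955, β_B = 0.917.
Transform to A's frame with the inverse velocity-addition law: u' = (u − v)/(1 − uv/c²), taking u = β_B and v = β_A.
u' = (0.917 − 0.955) / (1 − (0.955)(0.917)) = -0.0380/0.1243 = -0.3058.

β = -0.306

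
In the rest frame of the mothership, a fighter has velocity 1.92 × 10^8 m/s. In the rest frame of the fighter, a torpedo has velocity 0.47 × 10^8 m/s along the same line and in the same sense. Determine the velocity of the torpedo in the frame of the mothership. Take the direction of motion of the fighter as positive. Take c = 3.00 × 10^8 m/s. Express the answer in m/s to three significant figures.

In units of c (dividing by 3.00 × 10^8 m/s): v = 0.640, u' = 0.157.
u = (u' + v)/(1 + u'v/c²):
u = (0.157 + 0.640) / (1 + 0.157·0.640) = 0.7967/1.1003 = 0.7241
Converting back: u = 0.7241 × 3.00 × 10^8 m/s.

2.17 × 10^8 m/s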